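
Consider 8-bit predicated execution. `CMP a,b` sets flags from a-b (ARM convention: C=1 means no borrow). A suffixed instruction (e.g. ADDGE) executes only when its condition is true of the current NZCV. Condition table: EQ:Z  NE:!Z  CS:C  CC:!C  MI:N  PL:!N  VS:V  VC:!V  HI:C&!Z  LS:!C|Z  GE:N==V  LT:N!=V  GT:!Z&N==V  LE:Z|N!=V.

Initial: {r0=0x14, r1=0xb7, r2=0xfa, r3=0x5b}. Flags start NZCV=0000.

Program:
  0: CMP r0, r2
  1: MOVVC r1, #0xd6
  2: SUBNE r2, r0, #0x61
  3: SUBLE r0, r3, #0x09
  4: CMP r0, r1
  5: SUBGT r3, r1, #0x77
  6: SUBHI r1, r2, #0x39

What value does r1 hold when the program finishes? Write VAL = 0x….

VAL = 0xd6

0: ✓ CMP  NZCV=0000
1: ✓ MOVVC  r1←0xd6
2: ✓ SUBNE  r2←0xb3
3: · SUBLE
4: ✓ CMP  NZCV=0000
5: ✓ SUBGT  r3←0x5f
6: · SUBHI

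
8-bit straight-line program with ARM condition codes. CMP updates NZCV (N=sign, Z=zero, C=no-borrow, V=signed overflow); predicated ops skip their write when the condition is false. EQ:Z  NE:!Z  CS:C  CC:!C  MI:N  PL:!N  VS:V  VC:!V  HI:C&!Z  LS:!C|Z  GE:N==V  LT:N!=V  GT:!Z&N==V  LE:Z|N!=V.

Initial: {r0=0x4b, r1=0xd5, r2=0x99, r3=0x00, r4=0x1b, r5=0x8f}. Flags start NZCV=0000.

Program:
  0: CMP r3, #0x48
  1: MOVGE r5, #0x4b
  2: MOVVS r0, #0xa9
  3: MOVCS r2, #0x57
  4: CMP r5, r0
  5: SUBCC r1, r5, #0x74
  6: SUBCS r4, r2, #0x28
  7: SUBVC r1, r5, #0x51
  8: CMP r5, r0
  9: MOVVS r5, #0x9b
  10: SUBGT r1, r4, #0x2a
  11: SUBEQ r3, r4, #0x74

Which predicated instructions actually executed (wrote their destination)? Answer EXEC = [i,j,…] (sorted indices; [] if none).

[0] flags=1000 → (cmp)
[1] flags=1000 GE?F → skip
[2] flags=1000 VS?F → skip
[3] flags=1000 CS?F → skip
[4] flags=0011 → (cmp)
[5] flags=0011 CC?F → skip
[6] flags=0011 CS?T → r4=0x71
[7] flags=0011 VC?F → skip
[8] flags=0011 → (cmp)
[9] flags=0011 VS?T → r5=0x9b
[10] flags=0011 GT?F → skip
[11] flags=0011 EQ?F → skip

EXEC = [6,9]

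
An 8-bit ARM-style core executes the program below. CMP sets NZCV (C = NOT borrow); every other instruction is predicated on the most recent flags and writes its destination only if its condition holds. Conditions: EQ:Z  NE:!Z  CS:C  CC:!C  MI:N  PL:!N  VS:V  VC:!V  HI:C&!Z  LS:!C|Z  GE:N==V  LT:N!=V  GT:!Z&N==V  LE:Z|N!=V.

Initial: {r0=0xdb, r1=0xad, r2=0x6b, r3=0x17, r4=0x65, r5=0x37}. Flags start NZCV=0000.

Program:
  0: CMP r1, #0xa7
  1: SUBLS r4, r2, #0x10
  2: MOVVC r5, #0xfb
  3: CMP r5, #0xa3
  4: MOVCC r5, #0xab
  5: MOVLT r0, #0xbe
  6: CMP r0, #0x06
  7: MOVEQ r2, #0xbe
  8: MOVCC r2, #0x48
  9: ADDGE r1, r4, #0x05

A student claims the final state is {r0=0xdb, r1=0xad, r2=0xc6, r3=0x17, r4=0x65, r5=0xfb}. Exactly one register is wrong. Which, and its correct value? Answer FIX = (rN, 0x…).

FIX = (r2, 0x6b)

0: ✓ CMP  NZCV=0010
1: · SUBLS
2: ✓ MOVVC  r5←0xfb
3: ✓ CMP  NZCV=0010
4: · MOVCC
5: · MOVLT
6: ✓ CMP  NZCV=1010
7: · MOVEQ
8: · MOVCC
9: · ADDGE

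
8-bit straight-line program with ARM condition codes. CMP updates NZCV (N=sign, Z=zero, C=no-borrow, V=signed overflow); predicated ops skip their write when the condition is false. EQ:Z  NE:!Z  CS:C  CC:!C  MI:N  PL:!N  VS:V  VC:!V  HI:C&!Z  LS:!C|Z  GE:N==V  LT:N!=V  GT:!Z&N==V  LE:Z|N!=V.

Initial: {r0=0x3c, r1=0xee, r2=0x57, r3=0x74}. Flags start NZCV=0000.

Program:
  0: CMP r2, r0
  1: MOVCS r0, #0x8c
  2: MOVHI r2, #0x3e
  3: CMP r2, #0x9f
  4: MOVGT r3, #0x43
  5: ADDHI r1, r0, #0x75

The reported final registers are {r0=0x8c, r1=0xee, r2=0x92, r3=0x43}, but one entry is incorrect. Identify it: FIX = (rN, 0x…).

FIX = (r2, 0x3e)

0: ✓ CMP  NZCV=0010
1: ✓ MOVCS  r0←0x8c
2: ✓ MOVHI  r2←0x3e
3: ✓ CMP  NZCV=1001
4: ✓ MOVGT  r3←0x43
5: · ADDHI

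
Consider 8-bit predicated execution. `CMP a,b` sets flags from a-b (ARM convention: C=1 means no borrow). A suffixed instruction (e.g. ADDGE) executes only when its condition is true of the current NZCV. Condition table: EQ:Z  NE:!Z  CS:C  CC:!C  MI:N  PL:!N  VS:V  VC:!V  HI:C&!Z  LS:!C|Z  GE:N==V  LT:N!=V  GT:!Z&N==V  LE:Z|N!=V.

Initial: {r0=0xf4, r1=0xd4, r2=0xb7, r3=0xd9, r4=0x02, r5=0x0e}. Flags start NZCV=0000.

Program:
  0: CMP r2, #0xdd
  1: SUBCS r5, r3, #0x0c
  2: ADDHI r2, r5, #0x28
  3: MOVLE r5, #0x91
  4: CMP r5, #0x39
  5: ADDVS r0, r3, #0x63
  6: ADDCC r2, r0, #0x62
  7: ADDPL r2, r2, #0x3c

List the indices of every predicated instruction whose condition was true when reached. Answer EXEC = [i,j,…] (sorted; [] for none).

0: ✓ CMP  NZCV=1000
1: · SUBCS
2: · ADDHI
3: ✓ MOVLE  r5←0x91
4: ✓ CMP  NZCV=0011
5: ✓ ADDVS  r0←0x3c
6: · ADDCC
7: ✓ ADDPL  r2←0xf3

EXEC = [3,5,7]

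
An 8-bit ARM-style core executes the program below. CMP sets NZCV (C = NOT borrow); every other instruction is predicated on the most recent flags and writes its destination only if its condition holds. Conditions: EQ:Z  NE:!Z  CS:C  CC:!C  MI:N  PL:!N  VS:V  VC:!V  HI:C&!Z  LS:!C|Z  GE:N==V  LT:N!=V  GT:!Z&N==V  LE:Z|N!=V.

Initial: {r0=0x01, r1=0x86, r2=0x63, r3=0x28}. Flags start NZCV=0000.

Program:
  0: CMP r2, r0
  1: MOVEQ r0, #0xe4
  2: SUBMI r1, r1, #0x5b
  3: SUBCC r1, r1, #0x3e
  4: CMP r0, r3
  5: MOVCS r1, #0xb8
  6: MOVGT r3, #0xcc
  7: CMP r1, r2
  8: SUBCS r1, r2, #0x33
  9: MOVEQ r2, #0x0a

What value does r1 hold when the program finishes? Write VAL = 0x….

VAL = 0x30

0: ✓ CMP  NZCV=0010
1: · MOVEQ
2: · SUBMI
3: · SUBCC
4: ✓ CMP  NZCV=1000
5: · MOVCS
6: · MOVGT
7: ✓ CMP  NZCV=0011
8: ✓ SUBCS  r1←0x30
9: · MOVEQ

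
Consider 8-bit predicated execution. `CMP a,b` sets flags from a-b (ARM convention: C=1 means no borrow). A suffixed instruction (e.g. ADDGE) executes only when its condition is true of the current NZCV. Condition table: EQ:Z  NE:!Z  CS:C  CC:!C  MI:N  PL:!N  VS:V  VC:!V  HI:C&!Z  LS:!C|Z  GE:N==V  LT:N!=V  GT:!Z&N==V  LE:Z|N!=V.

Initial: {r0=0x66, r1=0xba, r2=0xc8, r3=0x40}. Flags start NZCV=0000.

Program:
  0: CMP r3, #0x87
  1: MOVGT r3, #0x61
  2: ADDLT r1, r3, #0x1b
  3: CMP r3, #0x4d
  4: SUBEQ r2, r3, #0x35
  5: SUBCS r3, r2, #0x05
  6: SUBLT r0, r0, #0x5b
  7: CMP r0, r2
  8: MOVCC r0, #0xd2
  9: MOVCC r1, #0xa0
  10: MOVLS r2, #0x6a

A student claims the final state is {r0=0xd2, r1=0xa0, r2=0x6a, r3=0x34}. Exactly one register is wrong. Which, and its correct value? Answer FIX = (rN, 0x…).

FIX = (r3, 0xc3)

0: ✓ CMP  NZCV=1001
1: ✓ MOVGT  r3←0x61
2: · ADDLT
3: ✓ CMP  NZCV=0010
4: · SUBEQ
5: ✓ SUBCS  r3←0xc3
6: · SUBLT
7: ✓ CMP  NZCV=1001
8: ✓ MOVCC  r0←0xd2
9: ✓ MOVCC  r1←0xa0
10: ✓ MOVLS  r2←0x6a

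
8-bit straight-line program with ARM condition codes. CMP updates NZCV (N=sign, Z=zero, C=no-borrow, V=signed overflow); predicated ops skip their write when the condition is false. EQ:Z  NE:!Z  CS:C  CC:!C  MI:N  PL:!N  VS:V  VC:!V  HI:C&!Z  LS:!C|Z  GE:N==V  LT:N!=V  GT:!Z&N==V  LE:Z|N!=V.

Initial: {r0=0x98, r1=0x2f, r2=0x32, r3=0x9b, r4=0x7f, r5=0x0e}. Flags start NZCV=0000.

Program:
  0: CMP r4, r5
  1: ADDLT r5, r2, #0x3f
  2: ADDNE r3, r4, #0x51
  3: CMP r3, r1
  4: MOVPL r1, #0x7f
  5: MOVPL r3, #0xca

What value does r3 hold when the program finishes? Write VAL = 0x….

[0] flags=0010 → (cmp)
[1] flags=0010 LT?F → skip
[2] flags=0010 NE?T → r3=0xd0
[3] flags=1010 → (cmp)
[4] flags=1010 PL?F → skip
[5] flags=1010 PL?F → skip

VAL = 0xd0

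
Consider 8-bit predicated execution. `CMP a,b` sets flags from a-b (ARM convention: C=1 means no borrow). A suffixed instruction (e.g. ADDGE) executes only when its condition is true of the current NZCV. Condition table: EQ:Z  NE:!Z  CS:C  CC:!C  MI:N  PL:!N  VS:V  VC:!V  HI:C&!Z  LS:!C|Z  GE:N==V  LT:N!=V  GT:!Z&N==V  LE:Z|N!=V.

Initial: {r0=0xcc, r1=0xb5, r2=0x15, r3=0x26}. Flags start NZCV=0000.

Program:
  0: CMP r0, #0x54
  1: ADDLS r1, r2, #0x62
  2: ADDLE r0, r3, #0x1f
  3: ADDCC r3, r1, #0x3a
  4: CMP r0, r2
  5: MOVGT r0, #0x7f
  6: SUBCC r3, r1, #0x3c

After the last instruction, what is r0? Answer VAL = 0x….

VAL = 0x7f

[0] flags=0011 → (cmp)
[1] flags=0011 LS?F → skip
[2] flags=0011 LE?T → r0=0x45
[3] flags=0011 CC?F → skip
[4] flags=0010 → (cmp)
[5] flags=0010 GT?T → r0=0x7f
[6] flags=0010 CC?F → skip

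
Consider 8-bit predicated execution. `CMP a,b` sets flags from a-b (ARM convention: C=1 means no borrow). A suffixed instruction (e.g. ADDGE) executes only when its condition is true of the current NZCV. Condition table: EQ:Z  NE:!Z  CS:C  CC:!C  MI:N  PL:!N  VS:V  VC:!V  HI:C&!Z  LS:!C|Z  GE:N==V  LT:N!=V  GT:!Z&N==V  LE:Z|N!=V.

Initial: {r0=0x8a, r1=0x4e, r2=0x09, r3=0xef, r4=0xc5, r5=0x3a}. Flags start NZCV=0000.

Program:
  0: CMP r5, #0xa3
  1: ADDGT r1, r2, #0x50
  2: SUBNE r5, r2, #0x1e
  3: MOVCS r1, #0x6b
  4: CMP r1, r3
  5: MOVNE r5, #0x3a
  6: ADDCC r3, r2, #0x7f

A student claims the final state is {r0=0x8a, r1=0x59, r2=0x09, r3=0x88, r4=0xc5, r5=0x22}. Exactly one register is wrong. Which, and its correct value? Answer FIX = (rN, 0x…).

[0] flags=1001 → (cmp)
[1] flags=1001 GT?T → r1=0x59
[2] flags=1001 NE?T → r5=0xeb
[3] flags=1001 CS?F → skip
[4] flags=0000 → (cmp)
[5] flags=0000 NE?T → r5=0x3a
[6] flags=0000 CC?T → r3=0x88

FIX = (r5, 0x3a)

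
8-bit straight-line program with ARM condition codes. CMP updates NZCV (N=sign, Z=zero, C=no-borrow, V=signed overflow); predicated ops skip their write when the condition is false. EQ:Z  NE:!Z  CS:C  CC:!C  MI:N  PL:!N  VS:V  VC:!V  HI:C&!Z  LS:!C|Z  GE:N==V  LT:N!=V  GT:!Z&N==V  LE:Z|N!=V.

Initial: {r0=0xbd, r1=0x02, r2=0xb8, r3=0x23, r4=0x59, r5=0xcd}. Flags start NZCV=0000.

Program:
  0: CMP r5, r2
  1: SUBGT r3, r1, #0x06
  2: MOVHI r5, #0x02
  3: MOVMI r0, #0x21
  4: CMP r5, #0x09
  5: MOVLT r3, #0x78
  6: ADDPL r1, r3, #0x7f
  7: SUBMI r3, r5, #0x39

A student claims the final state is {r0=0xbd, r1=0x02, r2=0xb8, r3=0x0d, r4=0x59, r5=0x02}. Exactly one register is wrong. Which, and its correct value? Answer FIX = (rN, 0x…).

[0] flags=0010 → (cmp)
[1] flags=0010 GT?T → r3=0xfc
[2] flags=0010 HI?T → r5=0x02
[3] flags=0010 MI?F → skip
[4] flags=1000 → (cmp)
[5] flags=1000 LT?T → r3=0x78
[6] flags=1000 PL?F → skip
[7] flags=1000 MI?T → r3=0xc9

FIX = (r3, 0xc9)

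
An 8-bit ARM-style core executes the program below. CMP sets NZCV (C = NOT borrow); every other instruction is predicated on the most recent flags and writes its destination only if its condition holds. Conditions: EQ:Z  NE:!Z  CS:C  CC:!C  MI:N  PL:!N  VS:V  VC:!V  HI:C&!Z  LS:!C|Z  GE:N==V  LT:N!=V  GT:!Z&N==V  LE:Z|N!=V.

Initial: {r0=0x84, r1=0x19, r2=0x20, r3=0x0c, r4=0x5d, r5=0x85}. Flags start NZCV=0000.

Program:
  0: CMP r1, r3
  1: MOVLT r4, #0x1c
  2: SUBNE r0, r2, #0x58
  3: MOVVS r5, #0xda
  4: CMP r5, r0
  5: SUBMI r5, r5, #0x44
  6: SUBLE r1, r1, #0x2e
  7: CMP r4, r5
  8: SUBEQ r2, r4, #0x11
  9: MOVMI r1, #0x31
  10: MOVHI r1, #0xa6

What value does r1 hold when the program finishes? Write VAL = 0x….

VAL = 0xa6

0: ✓ CMP  NZCV=0010
1: · MOVLT
2: ✓ SUBNE  r0←0xc8
3: · MOVVS
4: ✓ CMP  NZCV=1000
5: ✓ SUBMI  r5←0x41
6: ✓ SUBLE  r1←0xeb
7: ✓ CMP  NZCV=0010
8: · SUBEQ
9: · MOVMI
10: ✓ MOVHI  r1←0xa6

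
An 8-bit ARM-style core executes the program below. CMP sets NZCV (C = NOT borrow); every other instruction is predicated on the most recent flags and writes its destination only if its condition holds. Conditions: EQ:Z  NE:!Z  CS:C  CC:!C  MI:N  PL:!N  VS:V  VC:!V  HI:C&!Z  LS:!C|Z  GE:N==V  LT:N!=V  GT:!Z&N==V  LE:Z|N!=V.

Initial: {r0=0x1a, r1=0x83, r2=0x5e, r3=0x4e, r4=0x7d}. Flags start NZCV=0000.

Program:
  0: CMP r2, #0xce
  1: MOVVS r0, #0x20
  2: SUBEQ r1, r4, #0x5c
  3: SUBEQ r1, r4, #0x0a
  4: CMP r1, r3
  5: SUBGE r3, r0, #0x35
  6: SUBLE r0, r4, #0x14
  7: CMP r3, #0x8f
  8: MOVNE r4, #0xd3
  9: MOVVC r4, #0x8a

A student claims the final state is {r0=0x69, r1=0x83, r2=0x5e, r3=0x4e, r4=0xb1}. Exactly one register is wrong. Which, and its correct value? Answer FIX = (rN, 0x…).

FIX = (r4, 0xd3)

0: ✓ CMP  NZCV=1001
1: ✓ MOVVS  r0←0x20
2: · SUBEQ
3: · SUBEQ
4: ✓ CMP  NZCV=0011
5: · SUBGE
6: ✓ SUBLE  r0←0x69
7: ✓ CMP  NZCV=1001
8: ✓ MOVNE  r4←0xd3
9: · MOVVC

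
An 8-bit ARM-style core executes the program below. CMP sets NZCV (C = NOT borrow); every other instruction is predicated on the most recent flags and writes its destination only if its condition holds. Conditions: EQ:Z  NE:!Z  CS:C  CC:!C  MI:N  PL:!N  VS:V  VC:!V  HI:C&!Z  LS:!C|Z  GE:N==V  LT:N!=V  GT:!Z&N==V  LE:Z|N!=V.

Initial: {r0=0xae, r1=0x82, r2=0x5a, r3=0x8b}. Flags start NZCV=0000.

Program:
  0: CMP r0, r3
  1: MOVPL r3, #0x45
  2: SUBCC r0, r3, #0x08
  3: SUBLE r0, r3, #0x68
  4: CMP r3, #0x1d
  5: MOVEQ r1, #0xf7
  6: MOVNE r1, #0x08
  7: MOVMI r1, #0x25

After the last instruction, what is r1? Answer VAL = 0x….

VAL = 0x08

0: ✓ CMP  NZCV=0010
1: ✓ MOVPL  r3←0x45
2: · SUBCC
3: · SUBLE
4: ✓ CMP  NZCV=0010
5: · MOVEQ
6: ✓ MOVNE  r1←0x08
7: · MOVMI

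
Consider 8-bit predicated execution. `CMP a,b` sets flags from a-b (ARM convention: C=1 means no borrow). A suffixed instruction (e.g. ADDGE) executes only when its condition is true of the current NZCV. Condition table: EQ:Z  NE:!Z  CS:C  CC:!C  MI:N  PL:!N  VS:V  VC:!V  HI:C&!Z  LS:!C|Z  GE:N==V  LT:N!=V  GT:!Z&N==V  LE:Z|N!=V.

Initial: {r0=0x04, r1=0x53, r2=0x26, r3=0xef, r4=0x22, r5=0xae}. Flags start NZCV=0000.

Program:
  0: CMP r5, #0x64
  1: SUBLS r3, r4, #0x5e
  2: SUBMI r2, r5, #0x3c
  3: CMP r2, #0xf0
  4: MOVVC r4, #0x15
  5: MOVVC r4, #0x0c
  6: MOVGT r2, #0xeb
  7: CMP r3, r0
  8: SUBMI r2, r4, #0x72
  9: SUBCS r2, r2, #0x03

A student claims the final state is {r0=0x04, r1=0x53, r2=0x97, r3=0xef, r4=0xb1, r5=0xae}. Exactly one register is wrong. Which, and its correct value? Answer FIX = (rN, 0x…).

FIX = (r4, 0x0c)

[0] flags=0011 → (cmp)
[1] flags=0011 LS?F → skip
[2] flags=0011 MI?F → skip
[3] flags=0000 → (cmp)
[4] flags=0000 VC?T → r4=0x15
[5] flags=0000 VC?T → r4=0x0c
[6] flags=0000 GT?T → r2=0xeb
[7] flags=1010 → (cmp)
[8] flags=1010 MI?T → r2=0x9a
[9] flags=1010 CS?T → r2=0x97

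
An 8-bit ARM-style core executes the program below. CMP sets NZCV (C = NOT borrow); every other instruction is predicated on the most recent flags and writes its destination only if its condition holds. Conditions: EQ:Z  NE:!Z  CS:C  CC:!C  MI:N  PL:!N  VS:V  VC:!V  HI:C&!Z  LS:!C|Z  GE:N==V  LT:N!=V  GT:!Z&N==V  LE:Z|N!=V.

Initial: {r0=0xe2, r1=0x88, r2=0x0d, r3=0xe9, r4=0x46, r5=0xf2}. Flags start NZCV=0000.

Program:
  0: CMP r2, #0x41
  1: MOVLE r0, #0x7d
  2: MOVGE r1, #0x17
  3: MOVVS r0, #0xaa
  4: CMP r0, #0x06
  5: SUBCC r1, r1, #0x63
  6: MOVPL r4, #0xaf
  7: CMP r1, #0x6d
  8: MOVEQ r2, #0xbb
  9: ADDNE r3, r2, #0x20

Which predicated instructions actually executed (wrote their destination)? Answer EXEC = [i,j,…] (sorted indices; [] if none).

0: ✓ CMP  NZCV=1000
1: ✓ MOVLE  r0←0x7d
2: · MOVGE
3: · MOVVS
4: ✓ CMP  NZCV=0010
5: · SUBCC
6: ✓ MOVPL  r4←0xaf
7: ✓ CMP  NZCV=0011
8: · MOVEQ
9: ✓ ADDNE  r3←0x2d

EXEC = [1,6,9]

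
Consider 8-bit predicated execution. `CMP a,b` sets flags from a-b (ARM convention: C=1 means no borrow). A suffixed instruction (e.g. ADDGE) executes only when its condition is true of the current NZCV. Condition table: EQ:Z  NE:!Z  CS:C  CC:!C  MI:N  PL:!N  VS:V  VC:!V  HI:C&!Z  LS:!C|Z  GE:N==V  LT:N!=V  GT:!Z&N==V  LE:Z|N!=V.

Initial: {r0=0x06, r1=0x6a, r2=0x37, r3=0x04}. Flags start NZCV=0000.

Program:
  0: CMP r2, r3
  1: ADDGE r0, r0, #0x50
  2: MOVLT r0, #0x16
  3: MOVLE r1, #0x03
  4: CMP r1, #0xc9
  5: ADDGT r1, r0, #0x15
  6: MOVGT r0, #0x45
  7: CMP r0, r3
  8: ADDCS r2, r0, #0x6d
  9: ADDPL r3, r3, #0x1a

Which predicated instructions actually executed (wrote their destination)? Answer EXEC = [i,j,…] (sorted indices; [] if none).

0: ✓ CMP  NZCV=0010
1: ✓ ADDGE  r0←0x56
2: · MOVLT
3: · MOVLE
4: ✓ CMP  NZCV=1001
5: ✓ ADDGT  r1←0x6b
6: ✓ MOVGT  r0←0x45
7: ✓ CMP  NZCV=0010
8: ✓ ADDCS  r2←0xb2
9: ✓ ADDPL  r3←0x1e

EXEC = [1,5,6,8,9]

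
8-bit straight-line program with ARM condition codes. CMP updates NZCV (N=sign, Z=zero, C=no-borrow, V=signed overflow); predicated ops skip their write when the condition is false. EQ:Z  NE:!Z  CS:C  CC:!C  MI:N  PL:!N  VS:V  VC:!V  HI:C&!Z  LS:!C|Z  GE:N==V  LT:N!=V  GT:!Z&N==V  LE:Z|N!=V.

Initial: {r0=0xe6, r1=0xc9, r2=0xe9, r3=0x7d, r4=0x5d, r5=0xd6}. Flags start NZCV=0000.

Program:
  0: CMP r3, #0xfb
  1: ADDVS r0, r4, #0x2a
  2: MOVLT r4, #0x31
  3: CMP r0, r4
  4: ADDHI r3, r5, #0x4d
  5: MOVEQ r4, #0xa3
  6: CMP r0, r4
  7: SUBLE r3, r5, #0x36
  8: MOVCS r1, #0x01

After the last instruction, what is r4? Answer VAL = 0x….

VAL = 0x5d

0: ✓ CMP  NZCV=1001
1: ✓ ADDVS  r0←0x87
2: · MOVLT
3: ✓ CMP  NZCV=0011
4: ✓ ADDHI  r3←0x23
5: · MOVEQ
6: ✓ CMP  NZCV=0011
7: ✓ SUBLE  r3←0xa0
8: ✓ MOVCS  r1←0x01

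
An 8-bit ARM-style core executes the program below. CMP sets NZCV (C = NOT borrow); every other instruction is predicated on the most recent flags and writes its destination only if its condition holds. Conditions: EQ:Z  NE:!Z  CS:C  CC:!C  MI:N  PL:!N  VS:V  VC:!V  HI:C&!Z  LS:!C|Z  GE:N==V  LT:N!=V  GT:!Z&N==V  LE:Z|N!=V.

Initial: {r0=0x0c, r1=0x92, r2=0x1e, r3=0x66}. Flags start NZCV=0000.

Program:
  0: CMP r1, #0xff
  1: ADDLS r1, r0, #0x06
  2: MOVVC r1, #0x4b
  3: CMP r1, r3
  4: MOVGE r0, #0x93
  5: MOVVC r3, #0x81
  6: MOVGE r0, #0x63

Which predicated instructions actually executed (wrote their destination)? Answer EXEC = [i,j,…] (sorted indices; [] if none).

EXEC = [1,2,5]

[0] flags=1000 → (cmp)
[1] flags=1000 LS?T → r1=0x12
[2] flags=1000 VC?T → r1=0x4b
[3] flags=1000 → (cmp)
[4] flags=1000 GE?F → skip
[5] flags=1000 VC?T → r3=0x81
[6] flags=1000 GE?F → skip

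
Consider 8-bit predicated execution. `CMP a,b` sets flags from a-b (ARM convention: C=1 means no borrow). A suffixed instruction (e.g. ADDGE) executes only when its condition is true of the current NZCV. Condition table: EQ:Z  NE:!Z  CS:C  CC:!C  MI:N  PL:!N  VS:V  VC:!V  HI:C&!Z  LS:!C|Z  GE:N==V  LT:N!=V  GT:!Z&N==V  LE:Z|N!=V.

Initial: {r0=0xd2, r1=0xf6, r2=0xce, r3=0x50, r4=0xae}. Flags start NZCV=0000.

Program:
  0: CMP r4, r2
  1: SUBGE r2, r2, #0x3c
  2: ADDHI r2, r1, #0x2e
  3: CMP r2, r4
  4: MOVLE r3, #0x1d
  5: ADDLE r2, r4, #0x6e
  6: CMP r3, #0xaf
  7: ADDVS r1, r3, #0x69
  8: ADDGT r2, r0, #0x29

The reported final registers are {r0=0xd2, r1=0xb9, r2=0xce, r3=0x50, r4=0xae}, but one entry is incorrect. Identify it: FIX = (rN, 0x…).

FIX = (r2, 0xfb)

[0] flags=1000 → (cmp)
[1] flags=1000 GE?F → skip
[2] flags=1000 HI?F → skip
[3] flags=0010 → (cmp)
[4] flags=0010 LE?F → skip
[5] flags=0010 LE?F → skip
[6] flags=1001 → (cmp)
[7] flags=1001 VS?T → r1=0xb9
[8] flags=1001 GT?T → r2=0xfb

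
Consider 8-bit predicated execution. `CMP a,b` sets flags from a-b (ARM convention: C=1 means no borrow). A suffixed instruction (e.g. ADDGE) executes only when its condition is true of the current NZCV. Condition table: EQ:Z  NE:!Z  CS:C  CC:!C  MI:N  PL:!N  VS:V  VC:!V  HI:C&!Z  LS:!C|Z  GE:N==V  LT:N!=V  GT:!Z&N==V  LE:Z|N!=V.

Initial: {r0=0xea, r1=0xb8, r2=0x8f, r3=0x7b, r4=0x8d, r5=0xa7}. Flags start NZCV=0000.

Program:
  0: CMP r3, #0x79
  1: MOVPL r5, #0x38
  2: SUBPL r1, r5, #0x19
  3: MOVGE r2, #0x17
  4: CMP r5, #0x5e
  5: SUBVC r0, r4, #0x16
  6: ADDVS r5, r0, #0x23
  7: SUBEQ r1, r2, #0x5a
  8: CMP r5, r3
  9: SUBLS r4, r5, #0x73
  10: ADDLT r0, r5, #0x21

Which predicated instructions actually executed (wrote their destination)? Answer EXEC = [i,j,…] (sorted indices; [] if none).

0: ✓ CMP  NZCV=0010
1: ✓ MOVPL  r5←0x38
2: ✓ SUBPL  r1←0x1f
3: ✓ MOVGE  r2←0x17
4: ✓ CMP  NZCV=1000
5: ✓ SUBVC  r0←0x77
6: · ADDVS
7: · SUBEQ
8: ✓ CMP  NZCV=1000
9: ✓ SUBLS  r4←0xc5
10: ✓ ADDLT  r0←0x59

EXEC = [1,2,3,5,9,10]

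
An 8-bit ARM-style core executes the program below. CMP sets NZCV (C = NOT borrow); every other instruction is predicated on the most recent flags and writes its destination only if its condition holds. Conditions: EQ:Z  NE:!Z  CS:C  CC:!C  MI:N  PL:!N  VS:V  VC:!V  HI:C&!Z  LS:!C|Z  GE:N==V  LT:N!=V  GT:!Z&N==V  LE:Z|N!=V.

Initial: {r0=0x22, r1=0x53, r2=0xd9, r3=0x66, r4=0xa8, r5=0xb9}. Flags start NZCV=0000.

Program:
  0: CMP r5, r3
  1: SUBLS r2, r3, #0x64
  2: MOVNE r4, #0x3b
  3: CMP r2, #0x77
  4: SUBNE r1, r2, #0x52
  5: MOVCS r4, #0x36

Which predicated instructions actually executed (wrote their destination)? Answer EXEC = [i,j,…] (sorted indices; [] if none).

EXEC = [2,4,5]

[0] flags=0011 → (cmp)
[1] flags=0011 LS?F → skip
[2] flags=0011 NE?T → r4=0x3b
[3] flags=0011 → (cmp)
[4] flags=0011 NE?T → r1=0x87
[5] flags=0011 CS?T → r4=0x36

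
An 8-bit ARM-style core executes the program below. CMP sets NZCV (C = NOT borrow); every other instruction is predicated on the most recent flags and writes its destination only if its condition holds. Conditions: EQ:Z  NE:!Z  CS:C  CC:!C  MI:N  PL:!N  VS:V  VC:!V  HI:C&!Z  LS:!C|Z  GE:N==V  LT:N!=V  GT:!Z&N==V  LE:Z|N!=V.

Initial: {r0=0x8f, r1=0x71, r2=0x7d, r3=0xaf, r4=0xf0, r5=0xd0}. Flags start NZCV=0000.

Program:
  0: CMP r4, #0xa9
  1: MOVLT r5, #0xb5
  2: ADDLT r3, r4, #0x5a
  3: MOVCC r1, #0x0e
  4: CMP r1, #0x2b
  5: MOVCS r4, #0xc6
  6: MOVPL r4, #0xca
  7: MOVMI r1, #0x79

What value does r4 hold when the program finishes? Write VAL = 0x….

VAL = 0xca

[0] flags=0010 → (cmp)
[1] flags=0010 LT?F → skip
[2] flags=0010 LT?F → skip
[3] flags=0010 CC?F → skip
[4] flags=0010 → (cmp)
[5] flags=0010 CS?T → r4=0xc6
[6] flags=0010 PL?T → r4=0xca
[7] flags=0010 MI?F → skip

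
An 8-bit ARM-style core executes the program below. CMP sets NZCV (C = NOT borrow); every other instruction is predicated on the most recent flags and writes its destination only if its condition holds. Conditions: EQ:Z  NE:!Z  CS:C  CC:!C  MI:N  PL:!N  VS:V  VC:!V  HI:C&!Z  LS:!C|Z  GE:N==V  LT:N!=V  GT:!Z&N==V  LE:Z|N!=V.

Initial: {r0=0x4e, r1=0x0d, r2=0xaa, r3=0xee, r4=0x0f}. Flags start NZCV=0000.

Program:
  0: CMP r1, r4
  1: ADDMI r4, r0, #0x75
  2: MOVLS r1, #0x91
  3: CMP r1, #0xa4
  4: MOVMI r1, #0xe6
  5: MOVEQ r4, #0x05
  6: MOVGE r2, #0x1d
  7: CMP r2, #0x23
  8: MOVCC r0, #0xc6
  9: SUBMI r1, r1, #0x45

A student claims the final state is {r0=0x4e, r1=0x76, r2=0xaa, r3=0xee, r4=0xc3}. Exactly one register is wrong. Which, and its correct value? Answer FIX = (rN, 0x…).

FIX = (r1, 0xa1)

[0] flags=1000 → (cmp)
[1] flags=1000 MI?T → r4=0xc3
[2] flags=1000 LS?T → r1=0x91
[3] flags=1000 → (cmp)
[4] flags=1000 MI?T → r1=0xe6
[5] flags=1000 EQ?F → skip
[6] flags=1000 GE?F → skip
[7] flags=1010 → (cmp)
[8] flags=1010 CC?F → skip
[9] flags=1010 MI?T → r1=0xa1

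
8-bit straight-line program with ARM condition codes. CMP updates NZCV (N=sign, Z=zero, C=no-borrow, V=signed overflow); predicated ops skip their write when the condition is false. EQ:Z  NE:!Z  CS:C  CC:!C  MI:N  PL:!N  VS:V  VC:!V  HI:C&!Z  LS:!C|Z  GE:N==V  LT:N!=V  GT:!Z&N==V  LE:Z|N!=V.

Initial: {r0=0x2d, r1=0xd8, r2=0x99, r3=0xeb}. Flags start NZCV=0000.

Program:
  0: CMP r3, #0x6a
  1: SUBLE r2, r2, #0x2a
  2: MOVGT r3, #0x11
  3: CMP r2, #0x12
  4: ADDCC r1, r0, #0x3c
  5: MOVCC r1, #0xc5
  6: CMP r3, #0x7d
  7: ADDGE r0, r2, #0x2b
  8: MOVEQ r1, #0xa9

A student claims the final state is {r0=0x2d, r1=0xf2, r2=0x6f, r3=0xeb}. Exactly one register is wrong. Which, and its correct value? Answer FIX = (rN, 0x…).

0: ✓ CMP  NZCV=1010
1: ✓ SUBLE  r2←0x6f
2: · MOVGT
3: ✓ CMP  NZCV=0010
4: · ADDCC
5: · MOVCC
6: ✓ CMP  NZCV=0011
7: · ADDGE
8: · MOVEQ

FIX = (r1, 0xd8)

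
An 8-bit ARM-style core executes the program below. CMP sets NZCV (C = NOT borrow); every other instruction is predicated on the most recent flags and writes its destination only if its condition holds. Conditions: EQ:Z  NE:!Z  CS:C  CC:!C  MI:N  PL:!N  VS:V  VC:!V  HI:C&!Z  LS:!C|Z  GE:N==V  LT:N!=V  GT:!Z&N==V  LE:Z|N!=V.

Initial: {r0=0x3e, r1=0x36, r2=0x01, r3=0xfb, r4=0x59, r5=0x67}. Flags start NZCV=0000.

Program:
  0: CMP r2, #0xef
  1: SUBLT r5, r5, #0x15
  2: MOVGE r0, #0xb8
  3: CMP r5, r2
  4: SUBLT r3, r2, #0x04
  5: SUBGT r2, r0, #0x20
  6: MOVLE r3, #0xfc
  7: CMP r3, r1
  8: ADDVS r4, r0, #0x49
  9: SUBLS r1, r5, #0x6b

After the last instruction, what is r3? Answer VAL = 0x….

VAL = 0xfb

[0] flags=0000 → (cmp)
[1] flags=0000 LT?F → skip
[2] flags=0000 GE?T → r0=0xb8
[3] flags=0010 → (cmp)
[4] flags=0010 LT?F → skip
[5] flags=0010 GT?T → r2=0x98
[6] flags=0010 LE?F → skip
[7] flags=1010 → (cmp)
[8] flags=1010 VS?F → skip
[9] flags=1010 LS?F → skip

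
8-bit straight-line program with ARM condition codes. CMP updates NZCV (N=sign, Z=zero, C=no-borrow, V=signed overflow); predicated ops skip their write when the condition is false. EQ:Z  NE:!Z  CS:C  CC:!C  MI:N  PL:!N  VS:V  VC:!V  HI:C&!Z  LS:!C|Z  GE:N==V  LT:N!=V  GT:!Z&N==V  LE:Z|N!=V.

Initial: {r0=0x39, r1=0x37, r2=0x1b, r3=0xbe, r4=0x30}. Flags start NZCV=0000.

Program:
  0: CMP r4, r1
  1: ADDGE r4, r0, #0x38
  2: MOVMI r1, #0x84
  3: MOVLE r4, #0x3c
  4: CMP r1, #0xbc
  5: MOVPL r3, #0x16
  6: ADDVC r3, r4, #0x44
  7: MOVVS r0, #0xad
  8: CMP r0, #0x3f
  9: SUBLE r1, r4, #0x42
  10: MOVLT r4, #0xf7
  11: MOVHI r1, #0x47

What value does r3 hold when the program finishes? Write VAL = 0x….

0: ✓ CMP  NZCV=1000
1: · ADDGE
2: ✓ MOVMI  r1←0x84
3: ✓ MOVLE  r4←0x3c
4: ✓ CMP  NZCV=1000
5: · MOVPL
6: ✓ ADDVC  r3←0x80
7: · MOVVS
8: ✓ CMP  NZCV=1000
9: ✓ SUBLE  r1←0xfa
10: ✓ MOVLT  r4←0xf7
11: · MOVHI

VAL = 0x80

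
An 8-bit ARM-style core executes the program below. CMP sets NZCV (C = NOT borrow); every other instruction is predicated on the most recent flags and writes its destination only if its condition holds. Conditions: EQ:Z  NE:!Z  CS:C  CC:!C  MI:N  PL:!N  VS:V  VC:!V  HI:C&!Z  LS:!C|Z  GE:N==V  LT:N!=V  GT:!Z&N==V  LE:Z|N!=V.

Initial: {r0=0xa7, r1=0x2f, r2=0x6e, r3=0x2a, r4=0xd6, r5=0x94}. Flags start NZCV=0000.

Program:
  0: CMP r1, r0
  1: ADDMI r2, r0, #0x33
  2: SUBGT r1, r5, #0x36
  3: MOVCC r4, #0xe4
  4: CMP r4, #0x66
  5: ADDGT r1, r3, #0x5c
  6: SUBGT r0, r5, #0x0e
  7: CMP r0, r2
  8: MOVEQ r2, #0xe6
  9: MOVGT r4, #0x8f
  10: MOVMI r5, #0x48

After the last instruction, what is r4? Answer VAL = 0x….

VAL = 0xe4

[0] flags=1001 → (cmp)
[1] flags=1001 MI?T → r2=0xda
[2] flags=1001 GT?T → r1=0x5e
[3] flags=1001 CC?T → r4=0xe4
[4] flags=0011 → (cmp)
[5] flags=0011 GT?F → skip
[6] flags=0011 GT?F → skip
[7] flags=1000 → (cmp)
[8] flags=1000 EQ?F → skip
[9] flags=1000 GT?F → skip
[10] flags=1000 MI?T → r5=0x48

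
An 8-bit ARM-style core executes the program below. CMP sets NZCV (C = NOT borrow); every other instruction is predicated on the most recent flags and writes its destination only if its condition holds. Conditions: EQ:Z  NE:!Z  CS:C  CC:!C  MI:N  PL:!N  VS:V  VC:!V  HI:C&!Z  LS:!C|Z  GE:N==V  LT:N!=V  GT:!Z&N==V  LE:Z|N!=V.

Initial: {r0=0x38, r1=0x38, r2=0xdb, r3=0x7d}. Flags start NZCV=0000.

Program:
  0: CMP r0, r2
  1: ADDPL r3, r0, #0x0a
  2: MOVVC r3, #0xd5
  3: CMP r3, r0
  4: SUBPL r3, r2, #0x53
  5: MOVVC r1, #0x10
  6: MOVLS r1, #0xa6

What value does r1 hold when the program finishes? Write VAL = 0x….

0: ✓ CMP  NZCV=0000
1: ✓ ADDPL  r3←0x42
2: ✓ MOVVC  r3←0xd5
3: ✓ CMP  NZCV=1010
4: · SUBPL
5: ✓ MOVVC  r1←0x10
6: · MOVLS

VAL = 0x10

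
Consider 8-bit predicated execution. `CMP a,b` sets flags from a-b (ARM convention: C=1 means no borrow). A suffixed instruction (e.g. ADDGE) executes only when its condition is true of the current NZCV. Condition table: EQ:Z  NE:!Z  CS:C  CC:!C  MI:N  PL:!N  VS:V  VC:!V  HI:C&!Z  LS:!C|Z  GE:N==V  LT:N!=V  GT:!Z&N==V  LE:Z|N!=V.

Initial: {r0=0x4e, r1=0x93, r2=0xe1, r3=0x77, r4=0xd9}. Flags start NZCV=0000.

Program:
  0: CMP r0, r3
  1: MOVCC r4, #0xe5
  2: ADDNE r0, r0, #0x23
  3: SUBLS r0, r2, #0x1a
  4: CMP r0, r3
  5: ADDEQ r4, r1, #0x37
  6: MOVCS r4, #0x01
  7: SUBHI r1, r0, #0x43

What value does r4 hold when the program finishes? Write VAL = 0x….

0: ✓ CMP  NZCV=1000
1: ✓ MOVCC  r4←0xe5
2: ✓ ADDNE  r0←0x71
3: ✓ SUBLS  r0←0xc7
4: ✓ CMP  NZCV=0011
5: · ADDEQ
6: ✓ MOVCS  r4←0x01
7: ✓ SUBHI  r1←0x84

VAL = 0x01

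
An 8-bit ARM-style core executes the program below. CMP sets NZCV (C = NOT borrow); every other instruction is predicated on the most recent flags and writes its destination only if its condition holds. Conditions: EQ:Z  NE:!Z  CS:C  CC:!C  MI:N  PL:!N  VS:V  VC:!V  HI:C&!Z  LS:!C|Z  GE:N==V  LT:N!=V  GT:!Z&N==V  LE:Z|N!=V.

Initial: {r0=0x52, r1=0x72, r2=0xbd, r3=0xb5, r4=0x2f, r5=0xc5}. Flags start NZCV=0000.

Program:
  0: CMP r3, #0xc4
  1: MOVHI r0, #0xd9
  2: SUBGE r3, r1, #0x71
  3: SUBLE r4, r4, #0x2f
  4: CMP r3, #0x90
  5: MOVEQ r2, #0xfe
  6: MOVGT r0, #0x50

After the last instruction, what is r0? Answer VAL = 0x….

[0] flags=1000 → (cmp)
[1] flags=1000 HI?F → skip
[2] flags=1000 GE?F → skip
[3] flags=1000 LE?T → r4=0x00
[4] flags=0010 → (cmp)
[5] flags=0010 EQ?F → skip
[6] flags=0010 GT?T → r0=0x50

VAL = 0x50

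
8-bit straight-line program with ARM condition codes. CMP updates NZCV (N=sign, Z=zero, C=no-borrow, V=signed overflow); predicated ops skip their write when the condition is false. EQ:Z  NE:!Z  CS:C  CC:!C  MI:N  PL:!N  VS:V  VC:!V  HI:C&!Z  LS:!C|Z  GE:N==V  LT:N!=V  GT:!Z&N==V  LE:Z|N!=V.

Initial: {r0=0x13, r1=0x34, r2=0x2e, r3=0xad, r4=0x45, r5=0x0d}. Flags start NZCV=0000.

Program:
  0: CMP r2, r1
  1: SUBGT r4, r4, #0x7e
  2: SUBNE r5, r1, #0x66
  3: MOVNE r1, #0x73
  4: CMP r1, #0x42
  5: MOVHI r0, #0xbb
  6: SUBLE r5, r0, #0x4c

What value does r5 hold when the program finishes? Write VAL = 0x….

VAL = 0xce

0: ✓ CMP  NZCV=1000
1: · SUBGT
2: ✓ SUBNE  r5←0xce
3: ✓ MOVNE  r1←0x73
4: ✓ CMP  NZCV=0010
5: ✓ MOVHI  r0←0xbb
6: · SUBLE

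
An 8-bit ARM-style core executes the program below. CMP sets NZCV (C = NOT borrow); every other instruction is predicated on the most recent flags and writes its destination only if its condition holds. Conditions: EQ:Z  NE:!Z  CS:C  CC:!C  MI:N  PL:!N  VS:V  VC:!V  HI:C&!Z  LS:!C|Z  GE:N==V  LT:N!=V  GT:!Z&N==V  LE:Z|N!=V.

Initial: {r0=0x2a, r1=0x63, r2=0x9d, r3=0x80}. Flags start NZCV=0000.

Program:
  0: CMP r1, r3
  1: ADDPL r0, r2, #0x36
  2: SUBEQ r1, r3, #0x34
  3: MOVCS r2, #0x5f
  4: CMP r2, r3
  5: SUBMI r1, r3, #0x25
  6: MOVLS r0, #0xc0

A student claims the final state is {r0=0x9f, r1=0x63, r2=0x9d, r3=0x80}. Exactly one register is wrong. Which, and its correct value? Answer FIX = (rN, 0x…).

0: ✓ CMP  NZCV=1001
1: · ADDPL
2: · SUBEQ
3: · MOVCS
4: ✓ CMP  NZCV=0010
5: · SUBMI
6: · MOVLS

FIX = (r0, 0x2a)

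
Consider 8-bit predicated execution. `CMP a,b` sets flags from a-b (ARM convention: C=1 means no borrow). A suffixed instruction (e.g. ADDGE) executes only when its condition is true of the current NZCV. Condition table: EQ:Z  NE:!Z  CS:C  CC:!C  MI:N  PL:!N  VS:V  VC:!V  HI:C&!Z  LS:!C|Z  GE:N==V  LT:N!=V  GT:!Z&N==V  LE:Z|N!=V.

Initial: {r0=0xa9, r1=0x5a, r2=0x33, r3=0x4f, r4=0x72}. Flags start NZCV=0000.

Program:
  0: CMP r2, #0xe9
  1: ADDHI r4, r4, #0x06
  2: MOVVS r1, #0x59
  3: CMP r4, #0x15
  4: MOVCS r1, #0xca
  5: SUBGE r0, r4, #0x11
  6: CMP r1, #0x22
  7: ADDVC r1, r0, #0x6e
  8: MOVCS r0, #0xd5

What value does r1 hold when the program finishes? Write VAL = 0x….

VAL = 0xcf

[0] flags=0000 → (cmp)
[1] flags=0000 HI?F → skip
[2] flags=0000 VS?F → skip
[3] flags=0010 → (cmp)
[4] flags=0010 CS?T → r1=0xca
[5] flags=0010 GE?T → r0=0x61
[6] flags=1010 → (cmp)
[7] flags=1010 VC?T → r1=0xcf
[8] flags=1010 CS?T → r0=0xd5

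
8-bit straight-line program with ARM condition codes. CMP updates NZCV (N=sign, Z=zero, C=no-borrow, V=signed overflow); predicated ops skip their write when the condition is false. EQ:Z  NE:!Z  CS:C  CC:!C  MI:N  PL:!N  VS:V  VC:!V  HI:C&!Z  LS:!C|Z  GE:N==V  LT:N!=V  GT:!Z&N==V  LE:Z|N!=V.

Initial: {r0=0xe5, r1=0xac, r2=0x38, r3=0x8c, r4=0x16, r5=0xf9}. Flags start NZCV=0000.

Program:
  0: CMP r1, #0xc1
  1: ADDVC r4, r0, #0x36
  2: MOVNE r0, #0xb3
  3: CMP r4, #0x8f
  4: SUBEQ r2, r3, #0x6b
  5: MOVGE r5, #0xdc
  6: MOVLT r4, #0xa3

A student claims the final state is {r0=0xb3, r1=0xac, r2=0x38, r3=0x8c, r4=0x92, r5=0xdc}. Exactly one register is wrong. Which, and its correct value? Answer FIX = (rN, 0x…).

FIX = (r4, 0x1b)

[0] flags=1000 → (cmp)
[1] flags=1000 VC?T → r4=0x1b
[2] flags=1000 NE?T → r0=0xb3
[3] flags=1001 → (cmp)
[4] flags=1001 EQ?F → skip
[5] flags=1001 GE?T → r5=0xdc
[6] flags=1001 LT?F → skip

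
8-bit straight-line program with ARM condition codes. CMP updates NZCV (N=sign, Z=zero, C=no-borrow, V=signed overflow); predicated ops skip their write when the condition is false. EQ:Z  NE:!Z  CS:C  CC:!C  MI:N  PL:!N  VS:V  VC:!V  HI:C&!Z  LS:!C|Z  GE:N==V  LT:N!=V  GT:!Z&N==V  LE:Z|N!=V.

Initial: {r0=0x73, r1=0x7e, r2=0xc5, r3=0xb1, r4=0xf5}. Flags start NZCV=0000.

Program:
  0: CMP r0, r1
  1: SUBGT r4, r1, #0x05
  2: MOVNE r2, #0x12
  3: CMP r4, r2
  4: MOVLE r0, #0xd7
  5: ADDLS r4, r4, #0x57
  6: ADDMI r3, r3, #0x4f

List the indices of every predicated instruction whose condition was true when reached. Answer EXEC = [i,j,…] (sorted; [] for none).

0: ✓ CMP  NZCV=1000
1: · SUBGT
2: ✓ MOVNE  r2←0x12
3: ✓ CMP  NZCV=1010
4: ✓ MOVLE  r0←0xd7
5: · ADDLS
6: ✓ ADDMI  r3←0x00

EXEC = [2,4,6]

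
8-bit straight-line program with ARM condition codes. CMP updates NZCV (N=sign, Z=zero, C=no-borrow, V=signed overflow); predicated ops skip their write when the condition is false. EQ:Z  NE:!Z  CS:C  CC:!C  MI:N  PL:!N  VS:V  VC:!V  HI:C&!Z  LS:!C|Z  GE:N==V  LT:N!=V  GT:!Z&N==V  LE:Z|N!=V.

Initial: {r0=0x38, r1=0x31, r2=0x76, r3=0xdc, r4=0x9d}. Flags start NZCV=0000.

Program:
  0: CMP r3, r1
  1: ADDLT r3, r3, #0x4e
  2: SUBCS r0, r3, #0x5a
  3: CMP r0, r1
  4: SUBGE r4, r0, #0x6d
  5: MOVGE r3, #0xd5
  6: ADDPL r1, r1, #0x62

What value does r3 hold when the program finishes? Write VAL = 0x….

0: ✓ CMP  NZCV=1010
1: ✓ ADDLT  r3←0x2a
2: ✓ SUBCS  r0←0xd0
3: ✓ CMP  NZCV=1010
4: · SUBGE
5: · MOVGE
6: · ADDPL

VAL = 0x2a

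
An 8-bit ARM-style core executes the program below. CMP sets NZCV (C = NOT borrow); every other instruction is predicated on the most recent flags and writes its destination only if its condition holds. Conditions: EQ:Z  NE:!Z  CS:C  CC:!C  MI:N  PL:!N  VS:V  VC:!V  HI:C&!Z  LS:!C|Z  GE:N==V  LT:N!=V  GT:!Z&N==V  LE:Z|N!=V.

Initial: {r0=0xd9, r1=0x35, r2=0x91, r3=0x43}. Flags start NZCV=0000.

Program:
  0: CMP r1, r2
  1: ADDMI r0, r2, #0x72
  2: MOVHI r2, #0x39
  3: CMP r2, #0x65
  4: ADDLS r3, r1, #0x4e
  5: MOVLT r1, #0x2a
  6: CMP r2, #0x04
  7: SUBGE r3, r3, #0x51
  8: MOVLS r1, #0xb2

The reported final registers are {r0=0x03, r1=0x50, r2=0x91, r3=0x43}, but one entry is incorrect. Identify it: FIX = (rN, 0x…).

0: ✓ CMP  NZCV=1001
1: ✓ ADDMI  r0←0x03
2: · MOVHI
3: ✓ CMP  NZCV=0011
4: · ADDLS
5: ✓ MOVLT  r1←0x2a
6: ✓ CMP  NZCV=1010
7: · SUBGE
8: · MOVLS

FIX = (r1, 0x2a)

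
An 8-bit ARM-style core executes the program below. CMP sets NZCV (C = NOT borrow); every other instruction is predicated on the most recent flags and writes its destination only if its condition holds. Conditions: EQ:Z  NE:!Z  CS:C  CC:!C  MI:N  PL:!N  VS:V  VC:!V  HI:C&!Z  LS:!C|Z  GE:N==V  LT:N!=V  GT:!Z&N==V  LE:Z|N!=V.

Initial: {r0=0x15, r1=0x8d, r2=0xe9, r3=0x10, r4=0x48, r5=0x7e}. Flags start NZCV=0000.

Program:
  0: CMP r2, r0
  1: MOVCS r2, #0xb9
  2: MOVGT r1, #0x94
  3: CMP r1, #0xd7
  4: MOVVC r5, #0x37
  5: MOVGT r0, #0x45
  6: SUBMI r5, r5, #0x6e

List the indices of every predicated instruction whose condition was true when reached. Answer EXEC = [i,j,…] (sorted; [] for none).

EXEC = [1,4,6]

0: ✓ CMP  NZCV=1010
1: ✓ MOVCS  r2←0xb9
2: · MOVGT
3: ✓ CMP  NZCV=1000
4: ✓ MOVVC  r5←0x37
5: · MOVGT
6: ✓ SUBMI  r5←0xc9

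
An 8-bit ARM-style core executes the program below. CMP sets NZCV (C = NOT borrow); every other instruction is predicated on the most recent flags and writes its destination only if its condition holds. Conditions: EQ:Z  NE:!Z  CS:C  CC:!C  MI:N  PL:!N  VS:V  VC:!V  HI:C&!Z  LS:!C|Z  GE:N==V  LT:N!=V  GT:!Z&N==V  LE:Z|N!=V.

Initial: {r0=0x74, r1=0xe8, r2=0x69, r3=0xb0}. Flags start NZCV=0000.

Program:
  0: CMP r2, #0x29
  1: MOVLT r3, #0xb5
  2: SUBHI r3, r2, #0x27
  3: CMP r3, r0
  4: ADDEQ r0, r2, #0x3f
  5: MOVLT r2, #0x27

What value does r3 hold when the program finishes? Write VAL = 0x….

VAL = 0x42

0: ✓ CMP  NZCV=0010
1: · MOVLT
2: ✓ SUBHI  r3←0x42
3: ✓ CMP  NZCV=1000
4: · ADDEQ
5: ✓ MOVLT  r2←0x27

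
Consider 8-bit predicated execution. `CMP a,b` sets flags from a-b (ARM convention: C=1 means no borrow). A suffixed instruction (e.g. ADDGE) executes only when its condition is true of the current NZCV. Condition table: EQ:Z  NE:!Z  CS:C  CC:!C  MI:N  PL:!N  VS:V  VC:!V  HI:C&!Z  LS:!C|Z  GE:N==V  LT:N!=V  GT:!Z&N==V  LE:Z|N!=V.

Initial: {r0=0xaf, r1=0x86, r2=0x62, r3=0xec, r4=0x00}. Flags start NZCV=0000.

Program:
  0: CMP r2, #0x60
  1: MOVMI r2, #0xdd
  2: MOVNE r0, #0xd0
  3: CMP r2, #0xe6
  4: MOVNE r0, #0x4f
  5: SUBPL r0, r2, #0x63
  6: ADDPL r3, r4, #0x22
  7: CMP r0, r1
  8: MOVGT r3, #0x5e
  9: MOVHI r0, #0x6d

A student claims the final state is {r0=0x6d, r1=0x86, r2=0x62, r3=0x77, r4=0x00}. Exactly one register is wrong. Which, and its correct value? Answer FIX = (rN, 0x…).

[0] flags=0010 → (cmp)
[1] flags=0010 MI?F → skip
[2] flags=0010 NE?T → r0=0xd0
[3] flags=0000 → (cmp)
[4] flags=0000 NE?T → r0=0x4f
[5] flags=0000 PL?T → r0=0xff
[6] flags=0000 PL?T → r3=0x22
[7] flags=0010 → (cmp)
[8] flags=0010 GT?T → r3=0x5e
[9] flags=0010 HI?T → r0=0x6d

FIX = (r3, 0x5e)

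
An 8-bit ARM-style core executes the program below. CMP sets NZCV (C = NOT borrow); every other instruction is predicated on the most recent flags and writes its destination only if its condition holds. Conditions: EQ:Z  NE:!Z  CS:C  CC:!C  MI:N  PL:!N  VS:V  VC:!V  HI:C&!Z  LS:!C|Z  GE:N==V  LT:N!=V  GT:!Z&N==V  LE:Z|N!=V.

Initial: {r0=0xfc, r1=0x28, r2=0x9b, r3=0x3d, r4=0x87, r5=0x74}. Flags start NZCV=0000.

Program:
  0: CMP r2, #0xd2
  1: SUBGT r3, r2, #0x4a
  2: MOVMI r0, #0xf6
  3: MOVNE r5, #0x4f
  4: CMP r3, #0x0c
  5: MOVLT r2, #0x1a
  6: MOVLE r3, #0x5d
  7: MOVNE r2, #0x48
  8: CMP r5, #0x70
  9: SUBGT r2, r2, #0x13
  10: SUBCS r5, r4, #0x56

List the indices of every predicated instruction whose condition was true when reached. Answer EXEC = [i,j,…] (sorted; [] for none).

EXEC = [2,3,7]

[0] flags=1000 → (cmp)
[1] flags=1000 GT?F → skip
[2] flags=1000 MI?T → r0=0xf6
[3] flags=1000 NE?T → r5=0x4f
[4] flags=0010 → (cmp)
[5] flags=0010 LT?F → skip
[6] flags=0010 LE?F → skip
[7] flags=0010 NE?T → r2=0x48
[8] flags=1000 → (cmp)
[9] flags=1000 GT?F → skip
[10] flags=1000 CS?F → skip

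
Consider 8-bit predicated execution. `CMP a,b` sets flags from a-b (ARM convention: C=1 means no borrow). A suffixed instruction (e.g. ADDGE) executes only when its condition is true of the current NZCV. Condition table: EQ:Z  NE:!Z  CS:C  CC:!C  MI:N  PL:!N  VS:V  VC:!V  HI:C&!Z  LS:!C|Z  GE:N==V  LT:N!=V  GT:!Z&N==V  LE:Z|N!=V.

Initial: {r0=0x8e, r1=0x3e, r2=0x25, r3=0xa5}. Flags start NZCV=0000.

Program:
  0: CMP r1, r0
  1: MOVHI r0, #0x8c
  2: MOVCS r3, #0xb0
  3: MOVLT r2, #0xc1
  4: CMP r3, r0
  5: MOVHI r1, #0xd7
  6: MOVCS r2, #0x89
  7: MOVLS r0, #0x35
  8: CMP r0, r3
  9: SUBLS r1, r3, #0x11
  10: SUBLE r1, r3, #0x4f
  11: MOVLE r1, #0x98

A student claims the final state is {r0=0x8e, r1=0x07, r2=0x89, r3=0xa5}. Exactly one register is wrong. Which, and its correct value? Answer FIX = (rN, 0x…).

0: ✓ CMP  NZCV=1001
1: · MOVHI
2: · MOVCS
3: · MOVLT
4: ✓ CMP  NZCV=0010
5: ✓ MOVHI  r1←0xd7
6: ✓ MOVCS  r2←0x89
7: · MOVLS
8: ✓ CMP  NZCV=1000
9: ✓ SUBLS  r1←0x94
10: ✓ SUBLE  r1←0x56
11: ✓ MOVLE  r1←0x98

FIX = (r1, 0x98)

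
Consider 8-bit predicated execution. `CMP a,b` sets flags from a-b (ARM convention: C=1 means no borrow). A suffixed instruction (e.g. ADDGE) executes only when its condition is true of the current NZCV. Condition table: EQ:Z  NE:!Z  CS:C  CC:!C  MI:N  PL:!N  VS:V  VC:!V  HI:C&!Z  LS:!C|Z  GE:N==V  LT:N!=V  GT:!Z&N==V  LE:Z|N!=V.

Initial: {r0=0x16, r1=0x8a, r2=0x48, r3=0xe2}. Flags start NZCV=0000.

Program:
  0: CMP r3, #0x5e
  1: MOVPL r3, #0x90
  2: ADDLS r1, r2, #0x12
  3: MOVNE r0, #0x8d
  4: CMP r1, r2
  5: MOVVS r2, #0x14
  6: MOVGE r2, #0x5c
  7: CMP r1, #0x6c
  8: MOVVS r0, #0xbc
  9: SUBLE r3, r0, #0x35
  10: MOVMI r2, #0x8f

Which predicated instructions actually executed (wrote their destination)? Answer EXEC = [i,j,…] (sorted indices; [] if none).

EXEC = [3,5,8,9]

[0] flags=1010 → (cmp)
[1] flags=1010 PL?F → skip
[2] flags=1010 LS?F → skip
[3] flags=1010 NE?T → r0=0x8d
[4] flags=0011 → (cmp)
[5] flags=0011 VS?T → r2=0x14
[6] flags=0011 GE?F → skip
[7] flags=0011 → (cmp)
[8] flags=0011 VS?T → r0=0xbc
[9] flags=0011 LE?T → r3=0x87
[10] flags=0011 MI?F → skip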